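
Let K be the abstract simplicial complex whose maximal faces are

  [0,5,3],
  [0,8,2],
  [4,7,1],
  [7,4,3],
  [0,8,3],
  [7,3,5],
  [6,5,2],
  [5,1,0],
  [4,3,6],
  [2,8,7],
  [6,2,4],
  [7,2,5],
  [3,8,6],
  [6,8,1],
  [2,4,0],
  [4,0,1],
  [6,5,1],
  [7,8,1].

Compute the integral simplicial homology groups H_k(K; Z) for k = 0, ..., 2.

H_0 ≅ Z,  H_1 ≅ Z^2,  H_2 ≅ Z.

We work with the vertex ordering 0 < 1 < 2 < 3 < 4 < 5 < 6 < 7 < 8. The simplices of K, each written with vertices in increasing order, are:

  0-simplices (9): [0], [1], [2], [3], [4], [5], [6], [7], [8]
  1-simplices (27): (27 of them)
  2-simplices (18): [0,1,4], [0,1,5], [0,2,4], [0,2,8], [0,3,5], [0,3,8], [1,4,7], [1,5,6], [1,6,8], [1,7,8], [2,4,6], [2,5,6], [2,5,7], [2,7,8], [3,4,6], [3,4,7], [3,5,7], [3,6,8]

so the chain groups are C_0 ≅ Z^9, C_1 ≅ Z^27, C_2 ≅ Z^18.

∂_1: C_1 → C_0 sends each edge [p,q] (with p < q) to q − p. For instance
  ∂[0,8] = [8] − [0].
This gives a 9×27 integer matrix of rank 8; reducing to Smith normal form yields diagonal entries (1,1,1,1,1,1,1,1).

∂_2: C_2 → C_1 acts by ∂[p,q,r] = [q,r] − [p,r] + [p,q]. For instance
  ∂[2,5,7] = [5,7] − [2,7] + [2,5],
  ∂[0,3,5] = [3,5] − [0,5] + [0,3].
As a 27×18 matrix over Z this has rank 17, with invariant factors (1,1,1,1,1,1,1,1,1,1,1,1,1,1,1,1,1).

From H_k ≅ ker(∂_k) / im(∂_{k+1}) we obtain:

  H_0: rank C_0 − rank ∂_1 = 9 − 8 = 1, and the invariant factors of ∂_1 are all 1, so H_0 ≅ Z.
  H_1: rank ker ∂_1 − rank ∂_2 = (27 − 8) − 17 = 2, and the invariant factors of ∂_2 are all 1, so H_1 ≅ Z^2.
  H_2: rank ker ∂_2 − rank ∂_3 = (18 − 17) − 0 = 1, and there is no ∂_3, so H_2 ≅ Z.

(K is a triangulation of the torus T^2.)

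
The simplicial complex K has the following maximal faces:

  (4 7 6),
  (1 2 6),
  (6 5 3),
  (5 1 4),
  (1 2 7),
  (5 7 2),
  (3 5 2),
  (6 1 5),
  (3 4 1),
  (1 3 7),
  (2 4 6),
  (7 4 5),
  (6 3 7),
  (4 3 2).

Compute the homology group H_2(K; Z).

H_2 ≅ Z.

K has 7 vertices, 21 edges, 14 triangles.
rank ∂_2 = 13, rank ∂_3 = 0 ⇒ b_2 = 14 − 13 − 0 = 1. So H_2 ≅ Z.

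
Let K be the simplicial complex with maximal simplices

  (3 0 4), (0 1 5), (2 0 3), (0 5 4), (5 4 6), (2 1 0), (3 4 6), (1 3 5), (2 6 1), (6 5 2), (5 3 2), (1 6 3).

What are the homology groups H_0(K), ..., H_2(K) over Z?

H_0 = Z,  H_1 = Z/2Z,  H_2 = 0.

Order the vertices as 0 < 1 < 2 < 3 < 4 < 5 < 6. Listing each simplex with vertices in this order, K has dimension 2 with simplices:

  0-simplices (7): [0], [1], [2], [3], [4], [5], [6]
  1-simplices (18): [0,1], [0,2], [0,3], [0,4], [0,5], [1,2], [1,3], [1,5], [1,6], [2,3], [2,5], [2,6], [3,4], [3,5], [3,6], [4,5], [4,6], [5,6]
  2-simplices (12): [0,1,2], [0,1,5], [0,2,3], [0,3,4], [0,4,5], [1,2,6], [1,3,5], [1,3,6], [2,3,5], [2,5,6], [3,4,6], [4,5,6]

so the chain groups are C_0 ≅ Z^7, C_1 ≅ Z^18, C_2 ≅ Z^12.

Boundary ∂_1: C_1 → C_0 sends each edge [p,q] (with p < q) to q − p.
This gives a 7×18 integer matrix of rank 6; reducing to Smith normal form yields diagonal entries (1,1,1,1,1,1).

∂_2: C_2 → C_1 acts by ∂[p,q,r] = [q,r] − [p,r] + [p,q]. For instance
  ∂[1,3,5] = [3,5] − [1,5] + [1,3],
  ∂[0,1,5] = [1,5] − [0,5] + [0,1].
This gives a 18×12 integer matrix of rank 12; reducing to Smith normal form yields diagonal entries (1,1,1,1,1,1,1,1,1,1,1,2).

From H_k ≅ ker(∂_k) / im(∂_{k+1}) we obtain:

  H_0: rank C_0 − rank ∂_1 = 7 − 6 = 1, and the invariant factors of ∂_1 are all 1, so H_0 ≅ Z.
  H_1: rank ker ∂_1 − rank ∂_2 = (18 − 6) − 12 = 0, and ∂_2 has invariant factor 2 > 1, so H_1 ≅ Z/2Z.
  H_2: rank ker ∂_2 − rank ∂_3 = (12 − 12) − 0 = 0, and there is no ∂_3, so H_2 ≅ 0.

As a check, the Euler characteristic is 7 − 18 + 12 = 1, which agrees with 1 − 0 + 0 = 1.
(K is a triangulation of the real projective plane RP^2.)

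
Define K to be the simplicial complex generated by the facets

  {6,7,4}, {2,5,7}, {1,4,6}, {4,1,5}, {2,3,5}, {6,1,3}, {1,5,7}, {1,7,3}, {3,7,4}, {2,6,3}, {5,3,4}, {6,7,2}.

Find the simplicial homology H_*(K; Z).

Order the vertices as 1 < 2 < 3 < 4 < 5 < 6 < 7. Listing each simplex with vertices in this order, K has dimension 2 with simplices:

  0-simplices (7): [1], [2], [3], [4], [5], [6], [7]
  1-simplices (18): [1,3], [1,4], [1,5], [1,6], [1,7], [2,3], [2,5], [2,6], [2,7], [3,4], [3,5], [3,6], [3,7], [4,5], [4,6], [4,7], [5,7], [6,7]
  2-simplices (12): [1,3,6], [1,3,7], [1,4,5], [1,4,6], [1,5,7], [2,3,5], [2,3,6], [2,5,7], [2,6,7], [3,4,5], [3,4,7], [4,6,7]

giving chain groups C_0 ≅ Z^7, C_1 ≅ Z^18, C_2 ≅ Z^12.

Boundary ∂_1: C_1 → C_0 is given by ∂[p,q] = [q] − [p]. For instance
  ∂[2,5] = [5] − [2].
The resulting 7×18 matrix has rank 6, and its Smith normal form has invariant factors (1,1,1,1,1,1).

The boundary map ∂_2: C_2 → C_1 sends each 2-simplex [p,q,r] to [q,r] − [p,r] + [p,q]. For instance
  ∂[2,3,6] = [3,6] − [2,6] + [2,3],
  ∂[1,4,6] = [4,6] − [1,6] + [1,4].
The 18×12 boundary matrix has rank 12 and Smith normal form diag(1,1,1,1,1,1,1,1,1,1,1,2).

Computing H_k = (kernel of ∂_k) / (image of ∂_{k+1}):

  H_0: rank C_0 − rank ∂_1 = 7 − 6 = 1, and the invariant factors of ∂_1 are all 1, so H_0 = Z.
  H_1: rank ker ∂_1 − rank ∂_2 = (18 − 6) − 12 = 0, and ∂_2 has invariant factor 2 > 1, so H_1 = Z/2.
  H_2: rank ker ∂_2 − rank ∂_3 = (12 − 12) − 0 = 0, and there is no ∂_3, so H_2 = 0.

As a check, the Euler characteristic is 7 − 18 + 12 = 1, which agrees with 1 − 0 + 0 = 1.
(K is a triangulation of the real projective plane RP^2.)

H_0 = Z,  H_1 = Z/2,  H_2 = 0.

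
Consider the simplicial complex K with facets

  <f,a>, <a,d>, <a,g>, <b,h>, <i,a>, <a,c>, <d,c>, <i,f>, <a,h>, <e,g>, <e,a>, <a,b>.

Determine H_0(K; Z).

Fix the vertex order a < b < c < d < e < f < g < h < i and write every simplex with vertices in increasing order. Then dim K = 1 and the simplices of K are:

  0-simplices (9): a, b, c, d, e, f, g, h, i
  1-simplices (12): ab, ac, ad, ae, af, ag, ah, ai, bh, cd, eg, fi

Hence C_0 ≅ Z^9, C_1 ≅ Z^12.

Boundary ∂_1: C_1 → C_0 is given by ∂[p,q] = [q] − [p]. For instance
  ∂ah = h − a.
As a 9×12 matrix over Z this has rank 8, with invariant factors (1,1,1,1,1,1,1,1).

From H_k ≅ ker(∂_k) / im(∂_{k+1}) we obtain:

  H_0: rank C_0 − rank ∂_1 = 9 − 8 = 1, and the invariant factors of ∂_1 are all 1, so H_0 = Z.

H_0 ≅ Z.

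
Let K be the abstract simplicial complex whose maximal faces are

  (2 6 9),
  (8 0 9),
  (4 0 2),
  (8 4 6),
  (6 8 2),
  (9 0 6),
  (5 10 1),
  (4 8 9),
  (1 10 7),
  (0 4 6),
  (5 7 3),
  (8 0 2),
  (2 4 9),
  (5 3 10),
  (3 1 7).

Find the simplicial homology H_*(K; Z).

H_0 = Z^2,  H_1 = Z ⊕ Z_2,  H_2 = 0.

K has 11 vertices, 25 edges, 15 triangles.
rank ∂_0 = 0, rank ∂_1 = 9 ⇒ b_0 = 11 − 0 − 9 = 2; all invariant factors of ∂_1 are 1 so no torsion. So H_0 ≅ Z^2.
rank ∂_1 = 9, rank ∂_2 = 15 ⇒ b_1 = 25 − 9 − 15 = 1; ∂_2 has invariant factor(s) [2] giving torsion. So H_1 ≅ Z ⊕ Z_2.
rank ∂_2 = 15, rank ∂_3 = 0 ⇒ b_2 = 15 − 15 − 0 = 0. So H_2 ≅ 0.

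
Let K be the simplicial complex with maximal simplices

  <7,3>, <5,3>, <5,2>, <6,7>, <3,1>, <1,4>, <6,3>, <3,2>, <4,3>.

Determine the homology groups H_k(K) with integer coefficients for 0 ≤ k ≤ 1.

H_0 ≅ Z,  H_1 ≅ Z^3.

Fix the vertex order 1 < 2 < 3 < 4 < 5 < 6 < 7 and write every simplex with vertices in increasing order. Then dim K = 1 and the simplices of K are:

  0-simplices (7): [1], [2], [3], [4], [5], [6], [7]
  1-simplices (9): [1,3], [1,4], [2,3], [2,5], [3,4], [3,5], [3,6], [3,7], [6,7]

Hence C_0 ≅ Z^7, C_1 ≅ Z^9.

∂_1: C_1 → C_0 maps an edge to its endpoints' difference, ∂[p,q] = q − p. For instance
  ∂[2,5] = [5] − [2].
As a 7×9 matrix over Z this has rank 6, with invariant factors (1,1,1,1,1,1).

From H_k ≅ ker(∂_k) / im(∂_{k+1}) we obtain:

  H_0: rank C_0 − rank ∂_1 = 7 − 6 = 1, and the invariant factors of ∂_1 are all 1, so H_0 = Z.
  H_1: rank ker ∂_1 − rank ∂_2 = (9 − 6) − 0 = 3, and there is no ∂_2, so H_1 = Z^3.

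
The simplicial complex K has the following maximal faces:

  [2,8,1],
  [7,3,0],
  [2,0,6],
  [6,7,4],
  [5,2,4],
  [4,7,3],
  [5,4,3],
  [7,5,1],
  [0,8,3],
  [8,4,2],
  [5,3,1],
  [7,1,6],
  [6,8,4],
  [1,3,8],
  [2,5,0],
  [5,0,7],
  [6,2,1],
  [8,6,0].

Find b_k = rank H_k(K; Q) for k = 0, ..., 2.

b_0 = 1, b_1 = 1, b_2 = 0.

Take the total order 0 < 1 < 2 < 3 < 4 < 5 < 6 < 7 < 8 on the vertex set. Then K (dimension 2) consists of the simplices:

  0-simplices (9): [0], [1], [2], [3], [4], [5], [6], [7], [8]
  1-simplices (27): (27 of them)
  2-simplices (18): [0,2,5], [0,2,6], [0,3,7], [0,3,8], [0,5,7], [0,6,8], [1,2,6], [1,2,8], [1,3,5], [1,3,8], [1,5,7], [1,6,7], [2,4,5], [2,4,8], [3,4,5], [3,4,7], [4,6,7], [4,6,8]

Hence C_0 ≅ Z^9, C_1 ≅ Z^27, C_2 ≅ Z^18.

The boundary map ∂_1: C_1 → C_0 maps an edge to its endpoints' difference, ∂[p,q] = q − p. For instance
  ∂[1,7] = [7] − [1].
As a 9×27 matrix over Z this has rank 8, with invariant factors (1,1,1,1,1,1,1,1).

Boundary ∂_2: C_2 → C_1 sends each 2-simplex [p,q,r] to [q,r] − [p,r] + [p,q]. For instance
  ∂[0,2,6] = [2,6] − [0,6] + [0,2],
  ∂[3,4,5] = [4,5] − [3,5] + [3,4].
The resulting 27×18 matrix has rank 18, and its Smith normal form has invariant factors (1,1,1,1,1,1,1,1,1,1,1,1,1,1,1,1,1,2).

Computing H_k = (kernel of ∂_k) / (image of ∂_{k+1}):

  H_0: rank C_0 − rank ∂_1 = 9 − 8 = 1, and the invariant factors of ∂_1 are all 1, so H_0 ≅ Z.
  H_1: rank ker ∂_1 − rank ∂_2 = (27 − 8) − 18 = 1, and ∂_2 has invariant factor 2 > 1, so H_1 ≅ Z ⊕ Z/2.
  H_2: rank ker ∂_2 − rank ∂_3 = (18 − 18) − 0 = 0, and there is no ∂_3, so H_2 ≅ 0.

As a check, the Euler characteristic is 9 − 27 + 18 = 0, which agrees with 1 − 1 + 0 = 0.
(K is a triangulation of the Klein bottle.)

Hence the Betti numbers are b_0 = 1, b_1 = 1, b_2 = 0.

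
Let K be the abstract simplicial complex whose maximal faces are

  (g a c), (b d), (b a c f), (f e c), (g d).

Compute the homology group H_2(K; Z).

We work with the vertex ordering a < b < c < d < e < f < g. The simplices of K, each written with vertices in increasing order, are:

  0-simplices (7): a, b, c, d, e, f, g
  1-simplices (12): ab, ac, af, ag, bc, bd, bf, ce, cf, cg, dg, ef
  2-simplices (6): abc, abf, acf, acg, bcf, cef
  3-simplices (1): abcf

so the chain groups are C_0 ≅ Z^7, C_1 ≅ Z^12, C_2 ≅ Z^6, C_3 ≅ Z^1.

The boundary map ∂_1: C_1 → C_0 sends each edge [p,q] (with p < q) to q − p.
The resulting 7×12 matrix has rank 6, and its Smith normal form has invariant factors (1,1,1,1,1,1).

Boundary ∂_2: C_2 → C_1 acts by ∂[p,q,r] = [q,r] − [p,r] + [p,q]. For instance
  ∂acg = cg − ag + ac,
  ∂bcf = cf − bf + bc.
The resulting 12×6 matrix has rank 5, and its Smith normal form has invariant factors (1,1,1,1,1).

The boundary map ∂_3: C_3 → C_2 sends each 3-simplex σ to the alternating sum Σ_i (−1)^i (σ with its i-th vertex removed). For instance
  ∂abcf = bcf − acf + abf − abc.
The resulting 6×1 matrix has rank 1, and its Smith normal form has invariant factors (1).

Computing H_k = (kernel of ∂_k) / (image of ∂_{k+1}):

  H_2: rank ker ∂_2 − rank ∂_3 = (6 − 5) − 1 = 0, and the invariant factors of ∂_3 are all 1, so H_2 = 0.

H_2 = 0.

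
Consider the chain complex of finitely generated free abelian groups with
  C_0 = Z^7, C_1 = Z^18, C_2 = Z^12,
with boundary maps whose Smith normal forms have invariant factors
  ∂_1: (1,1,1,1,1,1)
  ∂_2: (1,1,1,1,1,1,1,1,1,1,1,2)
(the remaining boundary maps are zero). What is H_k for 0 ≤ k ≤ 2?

H_0: b_0 = 7 − 0 − 6 = 1; torsion from ∂_1 factors > 1: none. So H_0 = Z.
H_1: b_1 = 18 − 6 − 12 = 0; torsion from ∂_2 factors > 1: [2]. So H_1 = Z/2Z.
H_2: b_2 = 12 − 12 − 0 = 0; torsion from ∂_3 factors > 1: none. So H_2 = 0.

H_0 = Z,  H_1 = Z/2Z,  H_2 = 0.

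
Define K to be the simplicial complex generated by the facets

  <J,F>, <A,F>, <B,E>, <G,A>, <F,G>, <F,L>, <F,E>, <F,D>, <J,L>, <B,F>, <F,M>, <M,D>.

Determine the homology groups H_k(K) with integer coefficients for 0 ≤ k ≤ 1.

H_0 = Z,  H_1 = Z^4.

K has 9 vertices, 12 edges.
rank ∂_0 = 0, rank ∂_1 = 8 ⇒ b_0 = 9 − 0 − 8 = 1; all invariant factors of ∂_1 are 1 so no torsion. So H_0 ≅ Z.
rank ∂_1 = 8, rank ∂_2 = 0 ⇒ b_1 = 12 − 8 − 0 = 4. So H_1 ≅ Z^4.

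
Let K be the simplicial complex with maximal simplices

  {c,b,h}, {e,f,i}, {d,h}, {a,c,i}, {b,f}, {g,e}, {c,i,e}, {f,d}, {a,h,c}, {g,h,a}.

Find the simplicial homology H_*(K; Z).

H_0 ≅ Z,  H_1 ≅ Z^3,  H_2 = 0.

Fix the vertex order a < b < c < d < e < f < g < h < i and write every simplex with vertices in increasing order. Then dim K = 2 and the simplices of K are:

  0-simplices (9): a, b, c, d, e, f, g, h, i
  1-simplices (17): ac, ag, ah, ai, bc, bf, bh, ce, ch, ci, df, dh, ef, eg, ei, fi, gh
  2-simplices (6): ach, aci, agh, bch, cei, efi

Hence C_0 ≅ Z^9, C_1 ≅ Z^17, C_2 ≅ Z^6.

∂_1: C_1 → C_0 maps an edge to its endpoints' difference, ∂[p,q] = q − p.
The resulting 9×17 matrix has rank 8, and its Smith normal form has invariant factors (1,1,1,1,1,1,1,1).

Boundary ∂_2: C_2 → C_1 acts by ∂[p,q,r] = [q,r] − [p,r] + [p,q]. For instance
  ∂agh = gh − ah + ag,
  ∂bch = ch − bh + bc.
This gives a 17×6 integer matrix of rank 6; reducing to Smith normal form yields diagonal entries (1,1,1,1,1,1).

From H_k ≅ ker(∂_k) / im(∂_{k+1}) we obtain:

  H_0: rank C_0 − rank ∂_1 = 9 − 8 = 1, and the invariant factors of ∂_1 are all 1, so H_0 = Z.
  H_1: rank ker ∂_1 − rank ∂_2 = (17 − 8) − 6 = 3, and the invariant factors of ∂_2 are all 1, so H_1 = Z^3.
  H_2: rank ker ∂_2 − rank ∂_3 = (6 − 6) − 0 = 0, and there is no ∂_3, so H_2 = 0.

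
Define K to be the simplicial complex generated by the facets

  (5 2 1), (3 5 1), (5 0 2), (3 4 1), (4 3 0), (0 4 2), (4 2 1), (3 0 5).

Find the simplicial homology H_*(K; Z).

H_0 = Z,  H_1 = 0,  H_2 = Z.

Fix the vertex order 0 < 1 < 2 < 3 < 4 < 5 and write every simplex with vertices in increasing order. Then dim K = 2 and the simplices of K are:

  0-simplices (6): [0], [1], [2], [3], [4], [5]
  1-simplices (12): [0,2], [0,3], [0,4], [0,5], [1,2], [1,3], [1,4], [1,5], [2,4], [2,5], [3,4], [3,5]
  2-simplices (8): [0,2,4], [0,2,5], [0,3,4], [0,3,5], [1,2,4], [1,2,5], [1,3,4], [1,3,5]

so the chain groups are C_0 ≅ Z^6, C_1 ≅ Z^12, C_2 ≅ Z^8.

The boundary map ∂_1: C_1 → C_0 sends each edge [p,q] (with p < q) to q − p.
The resulting 6×12 matrix has rank 5, and its Smith normal form has invariant factors (1,1,1,1,1).

The boundary map ∂_2: C_2 → C_1 acts by ∂[p,q,r] = [q,r] − [p,r] + [p,q]. For instance
  ∂[1,2,5] = [2,5] − [1,5] + [1,2],
  ∂[1,3,4] = [3,4] − [1,4] + [1,3].
The resulting 12×8 matrix has rank 7, and its Smith normal form has invariant factors (1,1,1,1,1,1,1).

Reading off H_k = ker ∂_k / im ∂_{k+1}:

  H_0: rank C_0 − rank ∂_1 = 6 − 5 = 1, and the invariant factors of ∂_1 are all 1, so H_0 ≅ Z.
  H_1: rank ker ∂_1 − rank ∂_2 = (12 − 5) − 7 = 0, and the invariant factors of ∂_2 are all 1, so H_1 ≅ 0.
  H_2: rank ker ∂_2 − rank ∂_3 = (8 − 7) − 0 = 1, and there is no ∂_3, so H_2 ≅ Z.

As a check, the Euler characteristic is 6 − 12 + 8 = 2, which agrees with 1 − 0 + 1 = 2.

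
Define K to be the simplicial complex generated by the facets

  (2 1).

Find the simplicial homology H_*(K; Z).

H_0 = Z,  H_1 = 0.

K has 2 vertices, 1 edge.
rank ∂_0 = 0, rank ∂_1 = 1 ⇒ b_0 = 2 − 0 − 1 = 1; all invariant factors of ∂_1 are 1 so no torsion. So H_0 = Z.
rank ∂_1 = 1, rank ∂_2 = 0 ⇒ b_1 = 1 − 1 − 0 = 0. So H_1 = 0.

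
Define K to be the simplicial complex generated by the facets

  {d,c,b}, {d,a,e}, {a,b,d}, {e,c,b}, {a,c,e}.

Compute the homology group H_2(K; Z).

Order the vertices as a < b < c < d < e. Listing each simplex with vertices in this order, K has dimension 2 with simplices:

  0-simplices (5): a, b, c, d, e
  1-simplices (10): ab, ac, ad, ae, bc, bd, be, cd, ce, de
  2-simplices (5): abd, ace, ade, bcd, bce

so the chain groups are C_0 ≅ Z^5, C_1 ≅ Z^10, C_2 ≅ Z^5.

The boundary map ∂_1: C_1 → C_0 is given by ∂[p,q] = [q] − [p].
This gives a 5×10 integer matrix of rank 4; reducing to Smith normal form yields diagonal entries (1,1,1,1).

Boundary ∂_2: C_2 → C_1 sends each 2-simplex [p,q,r] to [q,r] − [p,r] + [p,q]. For instance
  ∂ace = ce − ae + ac,
  ∂bcd = cd − bd + bc.
As a 10×5 matrix over Z this has rank 5, with invariant factors (1,1,1,1,1).

Now H_k = ker ∂_k / im ∂_{k+1}, so:

  H_2: rank ker ∂_2 − rank ∂_3 = (5 − 5) − 0 = 0, and there is no ∂_3, so H_2 = 0.

(K is a triangulation of the Möbius band.)

H_2 ≅ 0.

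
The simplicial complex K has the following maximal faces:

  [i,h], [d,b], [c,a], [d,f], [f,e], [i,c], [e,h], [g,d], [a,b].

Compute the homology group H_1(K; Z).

H_1 ≅ Z.

K has 9 vertices, 9 edges.
rank ∂_1 = 8, rank ∂_2 = 0 ⇒ b_1 = 9 − 8 − 0 = 1. So H_1 ≅ Z.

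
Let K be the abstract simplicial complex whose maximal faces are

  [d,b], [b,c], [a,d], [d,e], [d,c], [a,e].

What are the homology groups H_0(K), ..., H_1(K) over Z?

Order the vertices as a < b < c < d < e. Listing each simplex with vertices in this order, K has dimension 1 with simplices:

  0-simplices (5): a, b, c, d, e
  1-simplices (6): ad, ae, bc, bd, cd, de

so the chain groups are C_0 ≅ Z^5, C_1 ≅ Z^6.

∂_1: C_1 → C_0 is given by ∂[p,q] = [q] − [p]. For instance
  ∂bd = d − b.
The resulting 5×6 matrix has rank 4, and its Smith normal form has invariant factors (1,1,1,1).

Computing H_k = (kernel of ∂_k) / (image of ∂_{k+1}):

  H_0: rank C_0 − rank ∂_1 = 5 − 4 = 1, and the invariant factors of ∂_1 are all 1, so H_0 = Z.
  H_1: rank ker ∂_1 − rank ∂_2 = (6 − 4) − 0 = 2, and there is no ∂_2, so H_1 = Z^2.

As a check, the Euler characteristic is 5 − 6 = -1, which agrees with 1 − 2 = -1.

H_0 = Z,  H_1 = Z^2.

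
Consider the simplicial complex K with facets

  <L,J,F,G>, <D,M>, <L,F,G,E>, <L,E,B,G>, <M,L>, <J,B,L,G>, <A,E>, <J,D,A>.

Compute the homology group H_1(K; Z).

H_1 = Z^2.

We work with the vertex ordering A < B < D < E < F < G < J < L < M. The simplices of K, each written with vertices in increasing order, are:

  0-simplices (9): A, B, D, E, F, G, J, L, M
  1-simplices (19): AD, AE, AJ, BE, BG, BJ, BL, DJ, DM, EF, EG, EL, FG, FJ, FL, GJ, GL, JL, LM
  2-simplices (13): ADJ, BEG, BEL, BGJ, BGL, BJL, EFG, EFL, EGL, FGJ, FGL, FJL, GJL
  3-simplices (4): BEGL, BGJL, EFGL, FGJL

so the chain groups are C_0 ≅ Z^9, C_1 ≅ Z^19, C_2 ≅ Z^13, C_3 ≅ Z^4.

The boundary map ∂_1: C_1 → C_0 sends each edge [p,q] (with p < q) to q − p. For instance
  ∂AD = D − A.
This gives a 9×19 integer matrix of rank 8; reducing to Smith normal form yields diagonal entries (1,1,1,1,1,1,1,1).

The boundary map ∂_2: C_2 → C_1 sends each 2-simplex [p,q,r] to [q,r] − [p,r] + [p,q]. For instance
  ∂BJL = JL − BL + BJ,
  ∂ADJ = DJ − AJ + AD.
As a 19×13 matrix over Z this has rank 9, with invariant factors (1,1,1,1,1,1,1,1,1).

Boundary ∂_3: C_3 → C_2 sends each 3-simplex σ to the alternating sum Σ_i (−1)^i (σ with its i-th vertex removed). For instance
  ∂FGJL = GJL − FJL + FGL − FGJ,
  ∂BEGL = EGL − BGL + BEL − BEG.
As a 13×4 matrix over Z this has rank 4, with invariant factors (1,1,1,1).

Reading off H_k = ker ∂_k / im ∂_{k+1}:

  H_1: rank ker ∂_1 − rank ∂_2 = (19 − 8) − 9 = 2, and the invariant factors of ∂_2 are all 1, so H_1 = Z^2.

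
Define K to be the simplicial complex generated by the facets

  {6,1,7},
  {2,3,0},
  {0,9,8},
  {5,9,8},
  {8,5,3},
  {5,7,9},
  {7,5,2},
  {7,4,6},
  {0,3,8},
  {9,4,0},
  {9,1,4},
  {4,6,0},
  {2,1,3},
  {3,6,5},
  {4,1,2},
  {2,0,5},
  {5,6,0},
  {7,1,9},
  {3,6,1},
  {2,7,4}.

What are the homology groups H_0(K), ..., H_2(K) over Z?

H_0 ≅ Z,  H_1 ≅ Z ⊕ Z/2,  H_2 = 0.

Order the vertices as 0 < 1 < 2 < 3 < 4 < 5 < 6 < 7 < 8 < 9. Listing each simplex with vertices in this order, K has dimension 2 with simplices:

  0-simplices (10): [0], [1], [2], [3], [4], [5], [6], [7], [8], [9]
  1-simplices (30): (30 of them)
  2-simplices (20): (20 of them)

so the chain groups are C_0 ≅ Z^10, C_1 ≅ Z^30, C_2 ≅ Z^20.

The boundary map ∂_1: C_1 → C_0 is given by ∂[p,q] = [q] − [p]. For instance
  ∂[1,2] = [2] − [1].
The resulting 10×30 matrix has rank 9, and its Smith normal form has invariant factors (1,1,1,1,1,1,1,1,1).

The boundary map ∂_2: C_2 → C_1 acts by ∂[p,q,r] = [q,r] − [p,r] + [p,q]. For instance
  ∂[1,3,6] = [3,6] − [1,6] + [1,3],
  ∂[2,4,7] = [4,7] − [2,7] + [2,4].
The resulting 30×20 matrix has rank 20, and its Smith normal form has invariant factors (1,1,1,1,1,1,1,1,1,1,1,1,1,1,1,1,1,1,1,2).

Computing H_k = (kernel of ∂_k) / (image of ∂_{k+1}):

  H_0: rank C_0 − rank ∂_1 = 10 − 9 = 1, and the invariant factors of ∂_1 are all 1, so H_0 = Z.
  H_1: rank ker ∂_1 − rank ∂_2 = (30 − 9) − 20 = 1, and ∂_2 has invariant factor 2 > 1, so H_1 = Z ⊕ Z/2.
  H_2: rank ker ∂_2 − rank ∂_3 = (20 − 20) − 0 = 0, and there is no ∂_3, so H_2 = 0.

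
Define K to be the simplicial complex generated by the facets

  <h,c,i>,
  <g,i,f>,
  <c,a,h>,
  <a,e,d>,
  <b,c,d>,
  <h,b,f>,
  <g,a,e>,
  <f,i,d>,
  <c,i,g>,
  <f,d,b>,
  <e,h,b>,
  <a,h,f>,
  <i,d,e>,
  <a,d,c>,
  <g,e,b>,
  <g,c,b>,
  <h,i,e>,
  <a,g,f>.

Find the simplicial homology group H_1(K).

Fix the vertex order a < b < c < d < e < f < g < h < i and write every simplex with vertices in increasing order. Then dim K = 2 and the simplices of K are:

  0-simplices (9): a, b, c, d, e, f, g, h, i
  1-simplices (27): ac, ad, ae, af, ag, ah, bc, bd, be, bf, bg, bh, cd, cg, ch, ci, de, df, di, eg, eh, ei, fg, fh, fi, gi, hi
  2-simplices (18): acd, ach, ade, aeg, afg, afh, bcd, bcg, bdf, beg, beh, bfh, cgi, chi, dei, dfi, ehi, fgi

so the chain groups are C_0 ≅ Z^9, C_1 ≅ Z^27, C_2 ≅ Z^18.

The boundary map ∂_1: C_1 → C_0 maps an edge to its endpoints' difference, ∂[p,q] = q − p.
As a 9×27 matrix over Z this has rank 8, with invariant factors (1,1,1,1,1,1,1,1).

Boundary ∂_2: C_2 → C_1 sends each 2-simplex [p,q,r] to [q,r] − [p,r] + [p,q]. For instance
  ∂dfi = fi − di + df,
  ∂beg = eg − bg + be.
The 27×18 boundary matrix has rank 17 and Smith normal form diag(1,1,1,1,1,1,1,1,1,1,1,1,1,1,1,1,1).

From H_k ≅ ker(∂_k) / im(∂_{k+1}) we obtain:

  H_1: rank ker ∂_1 − rank ∂_2 = (27 − 8) − 17 = 2, and the invariant factors of ∂_2 are all 1, so H_1 ≅ Z^2.

H_1 ≅ Z^2.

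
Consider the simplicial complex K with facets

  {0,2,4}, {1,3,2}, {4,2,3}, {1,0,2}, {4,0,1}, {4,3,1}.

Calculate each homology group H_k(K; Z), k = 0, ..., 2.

Fix the vertex order 0 < 1 < 2 < 3 < 4 and write every simplex with vertices in increasing order. Then dim K = 2 and the simplices of K are:

  0-simplices (5): [0], [1], [2], [3], [4]
  1-simplices (9): [0,1], [0,2], [0,4], [1,2], [1,3], [1,4], [2,3], [2,4], [3,4]
  2-simplices (6): [0,1,2], [0,1,4], [0,2,4], [1,2,3], [1,3,4], [2,3,4]

giving chain groups C_0 ≅ Z^5, C_1 ≅ Z^9, C_2 ≅ Z^6.

Boundary ∂_1: C_1 → C_0 is given by ∂[p,q] = [q] − [p]. For instance
  ∂[0,2] = [2] − [0].
As a 5×9 matrix over Z this has rank 4, with invariant factors (1,1,1,1).

Boundary ∂_2: C_2 → C_1 sends each 2-simplex [p,q,r] to [q,r] − [p,r] + [p,q]. For instance
  ∂[2,3,4] = [3,4] − [2,4] + [2,3],
  ∂[0,1,2] = [1,2] − [0,2] + [0,1].
The 9×6 boundary matrix has rank 5 and Smith normal form diag(1,1,1,1,1).

Reading off H_k = ker ∂_k / im ∂_{k+1}:

  H_0: rank C_0 − rank ∂_1 = 5 − 4 = 1, and the invariant factors of ∂_1 are all 1, so H_0 = Z.
  H_1: rank ker ∂_1 − rank ∂_2 = (9 − 4) − 5 = 0, and the invariant factors of ∂_2 are all 1, so H_1 = 0.
  H_2: rank ker ∂_2 − rank ∂_3 = (6 − 5) − 0 = 1, and there is no ∂_3, so H_2 = Z.

H_0 ≅ Z,  H_1 = 0,  H_2 ≅ Z.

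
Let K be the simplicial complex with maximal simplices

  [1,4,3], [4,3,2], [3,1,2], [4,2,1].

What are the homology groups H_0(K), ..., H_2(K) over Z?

Take the total order 1 < 2 < 3 < 4 on the vertex set. Then K (dimension 2) consists of the simplices:

  0-simplices (4): [1], [2], [3], [4]
  1-simplices (6): [1,2], [1,3], [1,4], [2,3], [2,4], [3,4]
  2-simplices (4): [1,2,3], [1,2,4], [1,3,4], [2,3,4]

Hence C_0 ≅ Z^4, C_1 ≅ Z^6, C_2 ≅ Z^4.

Boundary ∂_1: C_1 → C_0 is given by ∂[p,q] = [q] − [p]. For instance
  ∂[2,4] = [4] − [2].
The resulting 4×6 matrix has rank 3, and its Smith normal form has invariant factors (1,1,1).

Boundary ∂_2: C_2 → C_1 maps a triangle to the signed sum of its edges. For instance
  ∂[2,3,4] = [3,4] − [2,4] + [2,3],
  ∂[1,3,4] = [3,4] − [1,4] + [1,3].
This gives a 6×4 integer matrix of rank 3; reducing to Smith normal form yields diagonal entries (1,1,1).

From H_k ≅ ker(∂_k) / im(∂_{k+1}) we obtain:

  H_0: rank C_0 − rank ∂_1 = 4 − 3 = 1, and the invariant factors of ∂_1 are all 1, so H_0 ≅ Z.
  H_1: rank ker ∂_1 − rank ∂_2 = (6 − 3) − 3 = 0, and the invariant factors of ∂_2 are all 1, so H_1 ≅ 0.
  H_2: rank ker ∂_2 − rank ∂_3 = (4 − 3) − 0 = 1, and there is no ∂_3, so H_2 ≅ Z.

(K is a triangulation of the 2-sphere S^2.)

H_0 = Z,  H_1 = 0,  H_2 = Z.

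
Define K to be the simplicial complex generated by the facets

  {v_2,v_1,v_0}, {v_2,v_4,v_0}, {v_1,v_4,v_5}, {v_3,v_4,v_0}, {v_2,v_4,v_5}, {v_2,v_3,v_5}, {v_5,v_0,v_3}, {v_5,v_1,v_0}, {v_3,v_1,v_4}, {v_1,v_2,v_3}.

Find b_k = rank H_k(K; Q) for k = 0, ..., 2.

We work with the vertex ordering v_0 < v_1 < v_2 < v_3 < v_4 < v_5. The simplices of K, each written with vertices in increasing order, are:

  0-simplices (6): [v_0], [v_1], [v_2], [v_3], [v_4], [v_5]
  1-simplices (15): (15 of them)
  2-simplices (10): [v_0,v_1,v_2], [v_0,v_1,v_5], [v_0,v_2,v_4], [v_0,v_3,v_4], [v_0,v_3,v_5], [v_1,v_2,v_3], [v_1,v_3,v_4], [v_1,v_4,v_5], [v_2,v_3,v_5], [v_2,v_4,v_5]

Hence C_0 ≅ Z^6, C_1 ≅ Z^15, C_2 ≅ Z^10.

The boundary map ∂_1: C_1 → C_0 sends each edge [p,q] (with p < q) to q − p. For instance
  ∂[v_2,v_3] = [v_3] − [v_2].
The resulting 6×15 matrix has rank 5, and its Smith normal form has invariant factors (1,1,1,1,1).

Boundary ∂_2: C_2 → C_1 maps a triangle to the signed sum of its edges. For instance
  ∂[v_0,v_2,v_4] = [v_2,v_4] − [v_0,v_4] + [v_0,v_2],
  ∂[v_2,v_3,v_5] = [v_3,v_5] − [v_2,v_5] + [v_2,v_3].
As a 15×10 matrix over Z this has rank 10, with invariant factors (1,1,1,1,1,1,1,1,1,2).

Now H_k = ker ∂_k / im ∂_{k+1}, so:

  H_0: rank C_0 − rank ∂_1 = 6 − 5 = 1, and the invariant factors of ∂_1 are all 1, so H_0 = Z.
  H_1: rank ker ∂_1 − rank ∂_2 = (15 − 5) − 10 = 0, and ∂_2 has invariant factor 2 > 1, so H_1 = Z/2.
  H_2: rank ker ∂_2 − rank ∂_3 = (10 − 10) − 0 = 0, and there is no ∂_3, so H_2 = 0.

Hence the Betti numbers are b_0 = 1, b_1 = 0, b_2 = 0.

b_0 = 1, b_1 = 0, b_2 = 0.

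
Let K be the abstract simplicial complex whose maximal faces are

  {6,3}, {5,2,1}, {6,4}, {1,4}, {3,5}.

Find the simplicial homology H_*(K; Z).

Take the total order 1 < 2 < 3 < 4 < 5 < 6 on the vertex set. Then K (dimension 2) consists of the simplices:

  0-simplices (6): [1], [2], [3], [4], [5], [6]
  1-simplices (7): [1,2], [1,4], [1,5], [2,5], [3,5], [3,6], [4,6]
  2-simplices (1): [1,2,5]

Hence C_0 ≅ Z^6, C_1 ≅ Z^7, C_2 ≅ Z^1.

The boundary map ∂_1: C_1 → C_0 maps an edge to its endpoints' difference, ∂[p,q] = q − p. For instance
  ∂[3,5] = [5] − [3].
As a 6×7 matrix over Z this has rank 5, with invariant factors (1,1,1,1,1).

The boundary map ∂_2: C_2 → C_1 maps a triangle to the signed sum of its edges. For instance
  ∂[1,2,5] = [2,5] − [1,5] + [1,2].
The resulting 7×1 matrix has rank 1, and its Smith normal form has invariant factors (1).

Reading off H_k = ker ∂_k / im ∂_{k+1}:

  H_0: rank C_0 − rank ∂_1 = 6 − 5 = 1, and the invariant factors of ∂_1 are all 1, so H_0 ≅ Z.
  H_1: rank ker ∂_1 − rank ∂_2 = (7 − 5) − 1 = 1, and the invariant factors of ∂_2 are all 1, so H_1 ≅ Z.
  H_2: rank ker ∂_2 − rank ∂_3 = (1 − 1) − 0 = 0, and there is no ∂_3, so H_2 ≅ 0.

H_0 ≅ Z,  H_1 ≅ Z,  H_2 = 0.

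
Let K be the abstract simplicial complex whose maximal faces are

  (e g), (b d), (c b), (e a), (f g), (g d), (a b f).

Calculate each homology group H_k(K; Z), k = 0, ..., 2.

Order the vertices as a < b < c < d < e < f < g. Listing each simplex with vertices in this order, K has dimension 2 with simplices:

  0-simplices (7): a, b, c, d, e, f, g
  1-simplices (9): ab, ae, af, bc, bd, bf, dg, eg, fg
  2-simplices (1): abf

Hence C_0 ≅ Z^7, C_1 ≅ Z^9, C_2 ≅ Z^1.

∂_1: C_1 → C_0 maps an edge to its endpoints' difference, ∂[p,q] = q − p. For instance
  ∂eg = g − e.
This gives a 7×9 integer matrix of rank 6; reducing to Smith normal form yields diagonal entries (1,1,1,1,1,1).

Boundary ∂_2: C_2 → C_1 sends each 2-simplex [p,q,r] to [q,r] − [p,r] + [p,q]. For instance
  ∂abf = bf − af + ab.
This gives a 9×1 integer matrix of rank 1; reducing to Smith normal form yields diagonal entries (1).

Now H_k = ker ∂_k / im ∂_{k+1}, so:

  H_0: rank C_0 − rank ∂_1 = 7 − 6 = 1, and the invariant factors of ∂_1 are all 1, so H_0 ≅ Z.
  H_1: rank ker ∂_1 − rank ∂_2 = (9 − 6) − 1 = 2, and the invariant factors of ∂_2 are all 1, so H_1 ≅ Z^2.
  H_2: rank ker ∂_2 − rank ∂_3 = (1 − 1) − 0 = 0, and there is no ∂_3, so H_2 ≅ 0.

H_0 = Z,  H_1 = Z^2,  H_2 = 0.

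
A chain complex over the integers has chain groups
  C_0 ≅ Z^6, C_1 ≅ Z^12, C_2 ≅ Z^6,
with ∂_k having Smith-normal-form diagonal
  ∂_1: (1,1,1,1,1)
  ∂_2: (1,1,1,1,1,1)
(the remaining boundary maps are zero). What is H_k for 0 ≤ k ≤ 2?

H_0 ≅ Z,  H_1 ≅ Z,  H_2 = 0.

H_0: b_0 = 6 − 0 − 5 = 1; torsion from ∂_1 factors > 1: none. So H_0 ≅ Z.
H_1: b_1 = 12 − 5 − 6 = 1; torsion from ∂_2 factors > 1: none. So H_1 ≅ Z.
H_2: b_2 = 6 − 6 − 0 = 0; torsion from ∂_3 factors > 1: none. So H_2 ≅ 0.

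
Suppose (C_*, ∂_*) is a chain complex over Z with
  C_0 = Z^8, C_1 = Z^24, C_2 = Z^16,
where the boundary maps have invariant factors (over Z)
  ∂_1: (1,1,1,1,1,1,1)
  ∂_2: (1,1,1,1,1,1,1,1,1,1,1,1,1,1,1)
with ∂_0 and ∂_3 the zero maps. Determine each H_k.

H_0 = Z,  H_1 = Z^2,  H_2 = Z.

H_0: b_0 = 8 − 0 − 7 = 1; torsion from ∂_1 factors > 1: none. So H_0 = Z.
H_1: b_1 = 24 − 7 − 15 = 2; torsion from ∂_2 factors > 1: none. So H_1 = Z^2.
H_2: b_2 = 16 − 15 − 0 = 1; torsion from ∂_3 factors > 1: none. So H_2 = Z.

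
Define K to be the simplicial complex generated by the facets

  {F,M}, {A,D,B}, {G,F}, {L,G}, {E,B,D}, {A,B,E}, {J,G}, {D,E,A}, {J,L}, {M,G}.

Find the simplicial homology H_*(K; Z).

Take the total order A < B < D < E < F < G < J < L < M on the vertex set. Then K (dimension 2) consists of the simplices:

  0-simplices (9): A, B, D, E, F, G, J, L, M
  1-simplices (12): AB, AD, AE, BD, BE, DE, FG, FM, GJ, GL, GM, JL
  2-simplices (4): ABD, ABE, ADE, BDE

Hence C_0 ≅ Z^9, C_1 ≅ Z^12, C_2 ≅ Z^4.

∂_1: C_1 → C_0 maps an edge to its endpoints' difference, ∂[p,q] = q − p.
The resulting 9×12 matrix has rank 7, and its Smith normal form has invariant factors (1,1,1,1,1,1,1).

∂_2: C_2 → C_1 sends each 2-simplex [p,q,r] to [q,r] − [p,r] + [p,q]. For instance
  ∂ABE = BE − AE + AB,
  ∂ABD = BD − AD + AB.
The 12×4 boundary matrix has rank 3 and Smith normal form diag(1,1,1).

From H_k ≅ ker(∂_k) / im(∂_{k+1}) we obtain:

  H_0: rank C_0 − rank ∂_1 = 9 − 7 = 2, and the invariant factors of ∂_1 are all 1, so H_0 ≅ Z^2.
  H_1: rank ker ∂_1 − rank ∂_2 = (12 − 7) − 3 = 2, and the invariant factors of ∂_2 are all 1, so H_1 ≅ Z^2.
  H_2: rank ker ∂_2 − rank ∂_3 = (4 − 3) − 0 = 1, and there is no ∂_3, so H_2 ≅ Z.

As a check, the Euler characteristic is 9 − 12 + 4 = 1, which agrees with 2 − 2 + 1 = 1.
(K is a triangulation of the disjoint union of a wedge of 2 circles and the 2-sphere S^2.)

H_0 = Z^2,  H_1 = Z^2,  H_2 = Z.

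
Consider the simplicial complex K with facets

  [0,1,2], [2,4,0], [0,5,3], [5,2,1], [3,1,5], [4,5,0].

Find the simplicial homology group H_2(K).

Fix the vertex order 0 < 1 < 2 < 3 < 4 < 5 and write every simplex with vertices in increasing order. Then dim K = 2 and the simplices of K are:

  0-simplices (6): [0], [1], [2], [3], [4], [5]
  1-simplices (12): [0,1], [0,2], [0,3], [0,4], [0,5], [1,2], [1,3], [1,5], [2,4], [2,5], [3,5], [4,5]
  2-simplices (6): [0,1,2], [0,2,4], [0,3,5], [0,4,5], [1,2,5], [1,3,5]

Hence C_0 ≅ Z^6, C_1 ≅ Z^12, C_2 ≅ Z^6.

∂_1: C_1 → C_0 is given by ∂[p,q] = [q] − [p].
The 6×12 boundary matrix has rank 5 and Smith normal form diag(1,1,1,1,1).

The boundary map ∂_2: C_2 → C_1 acts by ∂[p,q,r] = [q,r] − [p,r] + [p,q]. For instance
  ∂[0,1,2] = [1,2] − [0,2] + [0,1],
  ∂[0,2,4] = [2,4] − [0,4] + [0,2].
This gives a 12×6 integer matrix of rank 6; reducing to Smith normal form yields diagonal entries (1,1,1,1,1,1).

Reading off H_k = ker ∂_k / im ∂_{k+1}:

  H_2: rank ker ∂_2 − rank ∂_3 = (6 − 6) − 0 = 0, and there is no ∂_3, so H_2 = 0.

(K is a triangulation of the cylinder S^1 x I.)

H_2 = 0.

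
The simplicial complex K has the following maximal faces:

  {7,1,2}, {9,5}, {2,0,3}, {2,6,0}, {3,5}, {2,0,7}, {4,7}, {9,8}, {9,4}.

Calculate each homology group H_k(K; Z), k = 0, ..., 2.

K has 10 vertices, 14 edges, 4 triangles.
rank ∂_0 = 0, rank ∂_1 = 9 ⇒ b_0 = 10 − 0 − 9 = 1; all invariant factors of ∂_1 are 1 so no torsion. So H_0 ≅ Z.
rank ∂_1 = 9, rank ∂_2 = 4 ⇒ b_1 = 14 − 9 − 4 = 1; all invariant factors of ∂_2 are 1 so no torsion. So H_1 ≅ Z.
rank ∂_2 = 4, rank ∂_3 = 0 ⇒ b_2 = 4 − 4 − 0 = 0. So H_2 ≅ 0.

H_0 ≅ Z,  H_1 ≅ Z,  H_2 = 0.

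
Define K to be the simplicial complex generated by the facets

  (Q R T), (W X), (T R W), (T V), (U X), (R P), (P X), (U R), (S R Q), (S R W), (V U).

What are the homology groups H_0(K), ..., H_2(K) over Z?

We work with the vertex ordering P < Q < R < S < T < U < V < W < X. The simplices of K, each written with vertices in increasing order, are:

  0-simplices (9): P, Q, R, S, T, U, V, W, X
  1-simplices (15): PR, PX, QR, QS, QT, RS, RT, RU, RW, SW, TV, TW, UV, UX, WX
  2-simplices (4): QRS, QRT, RSW, RTW

giving chain groups C_0 ≅ Z^9, C_1 ≅ Z^15, C_2 ≅ Z^4.

Boundary ∂_1: C_1 → C_0 sends each edge [p,q] (with p < q) to q − p. For instance
  ∂RS = S − R.
As a 9×15 matrix over Z this has rank 8, with invariant factors (1,1,1,1,1,1,1,1).

The boundary map ∂_2: C_2 → C_1 sends each 2-simplex [p,q,r] to [q,r] − [p,r] + [p,q]. For instance
  ∂QRS = RS − QS + QR,
  ∂QRT = RT − QT + QR.
This gives a 15×4 integer matrix of rank 4; reducing to Smith normal form yields diagonal entries (1,1,1,1).

Reading off H_k = ker ∂_k / im ∂_{k+1}:

  H_0: rank C_0 − rank ∂_1 = 9 − 8 = 1, and the invariant factors of ∂_1 are all 1, so H_0 = Z.
  H_1: rank ker ∂_1 − rank ∂_2 = (15 − 8) − 4 = 3, and the invariant factors of ∂_2 are all 1, so H_1 = Z^3.
  H_2: rank ker ∂_2 − rank ∂_3 = (4 − 4) − 0 = 0, and there is no ∂_3, so H_2 = 0.

H_0 = Z,  H_1 = Z^3,  H_2 = 0.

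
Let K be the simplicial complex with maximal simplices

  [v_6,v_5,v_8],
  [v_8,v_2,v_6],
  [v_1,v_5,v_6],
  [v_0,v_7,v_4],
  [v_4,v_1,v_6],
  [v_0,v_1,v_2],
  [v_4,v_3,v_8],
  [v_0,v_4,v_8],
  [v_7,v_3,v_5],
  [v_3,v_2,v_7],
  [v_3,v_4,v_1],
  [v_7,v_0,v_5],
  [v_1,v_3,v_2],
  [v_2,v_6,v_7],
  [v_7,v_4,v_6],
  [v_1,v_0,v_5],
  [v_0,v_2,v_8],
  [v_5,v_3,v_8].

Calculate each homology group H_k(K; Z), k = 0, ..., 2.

H_0 = Z,  H_1 = Z^2,  H_2 = Z.

Fix the vertex order v_0 < v_1 < v_2 < v_3 < v_4 < v_5 < v_6 < v_7 < v_8 and write every simplex with vertices in increasing order. Then dim K = 2 and the simplices of K are:

  0-simplices (9): [v_0], [v_1], [v_2], [v_3], [v_4], [v_5], [v_6], [v_7], [v_8]
  1-simplices (27): (27 of them)
  2-simplices (18): (18 of them)

so the chain groups are C_0 ≅ Z^9, C_1 ≅ Z^27, C_2 ≅ Z^18.

The boundary map ∂_1: C_1 → C_0 sends each edge [p,q] (with p < q) to q − p.
This gives a 9×27 integer matrix of rank 8; reducing to Smith normal form yields diagonal entries (1,1,1,1,1,1,1,1).

∂_2: C_2 → C_1 acts by ∂[p,q,r] = [q,r] − [p,r] + [p,q]. For instance
  ∂[v_3,v_5,v_8] = [v_5,v_8] − [v_3,v_8] + [v_3,v_5],
  ∂[v_3,v_5,v_7] = [v_5,v_7] − [v_3,v_7] + [v_3,v_5].
The resulting 27×18 matrix has rank 17, and its Smith normal form has invariant factors (1,1,1,1,1,1,1,1,1,1,1,1,1,1,1,1,1).

Now H_k = ker ∂_k / im ∂_{k+1}, so:

  H_0: rank C_0 − rank ∂_1 = 9 − 8 = 1, and the invariant factors of ∂_1 are all 1, so H_0 = Z.
  H_1: rank ker ∂_1 − rank ∂_2 = (27 − 8) − 17 = 2, and the invariant factors of ∂_2 are all 1, so H_1 = Z^2.
  H_2: rank ker ∂_2 − rank ∂_3 = (18 − 17) − 0 = 1, and there is no ∂_3, so H_2 = Z.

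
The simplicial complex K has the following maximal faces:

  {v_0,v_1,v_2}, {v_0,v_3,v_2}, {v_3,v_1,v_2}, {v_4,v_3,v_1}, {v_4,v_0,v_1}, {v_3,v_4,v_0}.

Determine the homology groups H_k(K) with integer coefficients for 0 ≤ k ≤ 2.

H_0 ≅ Z,  H_1 = 0,  H_2 ≅ Z.

Take the total order v_0 < v_1 < v_2 < v_3 < v_4 on the vertex set. Then K (dimension 2) consists of the simplices:

  0-simplices (5): [v_0], [v_1], [v_2], [v_3], [v_4]
  1-simplices (9): [v_0,v_1], [v_0,v_2], [v_0,v_3], [v_0,v_4], [v_1,v_2], [v_1,v_3], [v_1,v_4], [v_2,v_3], [v_3,v_4]
  2-simplices (6): [v_0,v_1,v_2], [v_0,v_1,v_4], [v_0,v_2,v_3], [v_0,v_3,v_4], [v_1,v_2,v_3], [v_1,v_3,v_4]

giving chain groups C_0 ≅ Z^5, C_1 ≅ Z^9, C_2 ≅ Z^6.

The boundary map ∂_1: C_1 → C_0 maps an edge to its endpoints' difference, ∂[p,q] = q − p. For instance
  ∂[v_2,v_3] = [v_3] − [v_2].
As a 5×9 matrix over Z this has rank 4, with invariant factors (1,1,1,1).

Boundary ∂_2: C_2 → C_1 maps a triangle to the signed sum of its edges. For instance
  ∂[v_0,v_1,v_2] = [v_1,v_2] − [v_0,v_2] + [v_0,v_1],
  ∂[v_1,v_2,v_3] = [v_2,v_3] − [v_1,v_3] + [v_1,v_2].
The 9×6 boundary matrix has rank 5 and Smith normal form diag(1,1,1,1,1).

Now H_k = ker ∂_k / im ∂_{k+1}, so:

  H_0: rank C_0 − rank ∂_1 = 5 − 4 = 1, and the invariant factors of ∂_1 are all 1, so H_0 ≅ Z.
  H_1: rank ker ∂_1 − rank ∂_2 = (9 − 4) − 5 = 0, and the invariant factors of ∂_2 are all 1, so H_1 ≅ 0.
  H_2: rank ker ∂_2 − rank ∂_3 = (6 − 5) − 0 = 1, and there is no ∂_3, so H_2 ≅ Z.

As a check, the Euler characteristic is 5 − 9 + 6 = 2, which agrees with 1 − 0 + 1 = 2.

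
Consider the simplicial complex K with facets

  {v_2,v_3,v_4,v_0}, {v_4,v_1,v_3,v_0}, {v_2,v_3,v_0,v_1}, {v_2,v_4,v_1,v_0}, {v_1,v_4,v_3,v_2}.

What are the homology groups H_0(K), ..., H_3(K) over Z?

Take the total order v_0 < v_1 < v_2 < v_3 < v_4 on the vertex set. Then K (dimension 3) consists of the simplices:

  0-simplices (5): [v_0], [v_1], [v_2], [v_3], [v_4]
  1-simplices (10): [v_0,v_1], [v_0,v_2], [v_0,v_3], [v_0,v_4], [v_1,v_2], [v_1,v_3], [v_1,v_4], [v_2,v_3], [v_2,v_4], [v_3,v_4]
  2-simplices (10): [v_0,v_1,v_2], [v_0,v_1,v_3], [v_0,v_1,v_4], [v_0,v_2,v_3], [v_0,v_2,v_4], [v_0,v_3,v_4], [v_1,v_2,v_3], [v_1,v_2,v_4], [v_1,v_3,v_4], [v_2,v_3,v_4]
  3-simplices (5): [v_0,v_1,v_2,v_3], [v_0,v_1,v_2,v_4], [v_0,v_1,v_3,v_4], [v_0,v_2,v_3,v_4], [v_1,v_2,v_3,v_4]

giving chain groups C_0 ≅ Z^5, C_1 ≅ Z^10, C_2 ≅ Z^10, C_3 ≅ Z^5.

Boundary ∂_1: C_1 → C_0 maps an edge to its endpoints' difference, ∂[p,q] = q − p. For instance
  ∂[v_1,v_3] = [v_3] − [v_1].
The 5×10 boundary matrix has rank 4 and Smith normal form diag(1,1,1,1).

Boundary ∂_2: C_2 → C_1 maps a triangle to the signed sum of its edges. For instance
  ∂[v_1,v_2,v_3] = [v_2,v_3] − [v_1,v_3] + [v_1,v_2],
  ∂[v_0,v_1,v_2] = [v_1,v_2] − [v_0,v_2] + [v_0,v_1].
The 10×10 boundary matrix has rank 6 and Smith normal form diag(1,1,1,1,1,1).

Boundary ∂_3: C_3 → C_2 sends each 3-simplex σ to the alternating sum Σ_i (−1)^i (σ with its i-th vertex removed). For instance
  ∂[v_0,v_1,v_2,v_3] = [v_1,v_2,v_3] − [v_0,v_2,v_3] + [v_0,v_1,v_3] − [v_0,v_1,v_2],
  ∂[v_0,v_1,v_3,v_4] = [v_1,v_3,v_4] − [v_0,v_3,v_4] + [v_0,v_1,v_4] − [v_0,v_1,v_3].
This gives a 10×5 integer matrix of rank 4; reducing to Smith normal form yields diagonal entries (1,1,1,1).

Reading off H_k = ker ∂_k / im ∂_{k+1}:

  H_0: rank C_0 − rank ∂_1 = 5 − 4 = 1, and the invariant factors of ∂_1 are all 1, so H_0 ≅ Z.
  H_1: rank ker ∂_1 − rank ∂_2 = (10 − 4) − 6 = 0, and the invariant factors of ∂_2 are all 1, so H_1 ≅ 0.
  H_2: rank ker ∂_2 − rank ∂_3 = (10 − 6) − 4 = 0, and the invariant factors of ∂_3 are all 1, so H_2 ≅ 0.
  H_3: rank ker ∂_3 − rank ∂_4 = (5 − 4) − 0 = 1, and there is no ∂_4, so H_3 ≅ Z.

H_0 = Z,  H_1 = 0,  H_2 = 0,  H_3 = Z.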